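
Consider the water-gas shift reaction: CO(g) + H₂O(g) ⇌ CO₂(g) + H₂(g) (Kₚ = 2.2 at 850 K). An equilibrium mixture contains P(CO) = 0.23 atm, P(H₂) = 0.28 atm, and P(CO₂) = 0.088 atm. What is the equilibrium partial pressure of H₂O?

At equilibrium, Kₚ = P(CO₂)·P(H₂) / (P(CO)·P(H₂O)) = 2.2.
(0.088)·(0.28) / ((0.23)·(P(H₂O))) = 2.2
P(H₂O) = 0.0487 = 0.049 atm

P(H₂O) = 0.049 atm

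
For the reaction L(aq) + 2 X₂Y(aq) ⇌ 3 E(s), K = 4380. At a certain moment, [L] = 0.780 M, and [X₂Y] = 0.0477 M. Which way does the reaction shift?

(E is a pure solid — omitted from Q.)
Q = 1 / ([L]·[X₂Y]²) = 1 / ((0.780)·(0.0477)²) = 563
Q = 563 < K = 4380, so the forward reaction proceeds.

to the right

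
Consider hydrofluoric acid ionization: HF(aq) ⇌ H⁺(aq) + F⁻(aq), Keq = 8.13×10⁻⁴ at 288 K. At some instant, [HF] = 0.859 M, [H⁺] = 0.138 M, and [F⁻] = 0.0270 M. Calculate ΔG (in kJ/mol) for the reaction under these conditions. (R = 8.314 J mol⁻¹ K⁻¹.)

Q = [H⁺]·[F⁻] / [HF] = (0.138)·(0.0270) / (0.859) = 0.00434
ΔG = RT ln(Q/Keq) = (8.314 J mol⁻¹ K⁻¹)(288 K) × ln(0.00434/8.13×10⁻⁴)
   = (2.394 kJ/mol)(1.675) = 4.01 kJ/mol
ΔG > 0, so the forward reaction is non-spontaneous (proceeds in reverse).

ΔG = 4.01 kJ/mol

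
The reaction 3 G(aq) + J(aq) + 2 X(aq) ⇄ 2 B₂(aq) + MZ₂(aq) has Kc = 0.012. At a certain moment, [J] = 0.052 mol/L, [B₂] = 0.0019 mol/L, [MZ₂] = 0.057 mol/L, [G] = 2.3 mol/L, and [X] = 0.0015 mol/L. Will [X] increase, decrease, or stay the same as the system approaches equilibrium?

increase

Qc = [B₂]²·[MZ₂] / ([G]³·[J]·[X]²) = (0.0019)²·(0.057) / ((2.3)³·(0.052)·(0.0015)²) = 0.14
Qc = 0.14 > Kc = 0.012: net reverse reaction.
X is a reactant, so it increases.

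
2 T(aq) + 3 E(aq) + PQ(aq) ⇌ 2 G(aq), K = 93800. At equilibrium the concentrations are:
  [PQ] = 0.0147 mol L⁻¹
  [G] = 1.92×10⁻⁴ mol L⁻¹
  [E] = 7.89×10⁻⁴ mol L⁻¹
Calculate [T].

At equilibrium, K = [G]² / ([T]²·[E]³·[PQ]) = 93800.
(1.92×10⁻⁴)² / (([T])²·(7.89×10⁻⁴)³·(0.0147)) = 93800
[T]² = 0.0544 ⇒ [T] = 0.233 mol L⁻¹

[T] = 0.233 mol L⁻¹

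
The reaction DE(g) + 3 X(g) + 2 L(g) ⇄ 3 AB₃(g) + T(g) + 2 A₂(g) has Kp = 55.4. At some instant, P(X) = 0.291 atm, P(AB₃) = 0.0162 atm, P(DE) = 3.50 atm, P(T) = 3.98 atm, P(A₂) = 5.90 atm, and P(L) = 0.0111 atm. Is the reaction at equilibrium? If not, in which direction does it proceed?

neither direction; the system is at equilibrium

Qp = P(AB₃)³·P(T)·P(A₂)² / (P(DE)·P(X)³·P(L)²) = (0.0162)³·(3.98)·(5.90)² / ((3.50)·(0.291)³·(0.0111)²) = 55.4
Qp = 55.4 = Kp, so the system is already at equilibrium.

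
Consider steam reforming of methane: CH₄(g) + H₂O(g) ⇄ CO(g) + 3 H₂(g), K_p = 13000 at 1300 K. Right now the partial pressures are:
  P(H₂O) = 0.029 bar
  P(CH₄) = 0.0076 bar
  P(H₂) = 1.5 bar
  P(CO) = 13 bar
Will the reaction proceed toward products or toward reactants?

Q_p = P(CO)·P(H₂)³ / (P(CH₄)·P(H₂O)) = (13)·(1.5)³ / ((0.0076)·(0.029)) = 2.0×10⁵
Q_p = 2.0×10⁵ > K_p = 13000, so the reverse reaction proceeds.

reverse (toward reactants)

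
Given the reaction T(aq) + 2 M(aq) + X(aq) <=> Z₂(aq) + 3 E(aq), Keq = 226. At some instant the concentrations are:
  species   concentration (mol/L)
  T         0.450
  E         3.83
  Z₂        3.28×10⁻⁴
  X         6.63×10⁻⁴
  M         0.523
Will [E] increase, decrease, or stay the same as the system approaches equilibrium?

stay the same

Q = [Z₂]·[E]³ / ([T]·[M]²·[X]) = (3.28×10⁻⁴)·(3.83)³ / ((0.450)·(0.523)²·(6.63×10⁻⁴)) = 226
Q = 226 = Keq; the system is at equilibrium.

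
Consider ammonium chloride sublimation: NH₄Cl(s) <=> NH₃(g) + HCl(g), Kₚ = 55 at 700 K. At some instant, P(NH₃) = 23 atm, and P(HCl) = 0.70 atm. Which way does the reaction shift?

to the right

(NH₄Cl is a pure solid — omitted from Qₚ.)
Qₚ = P(NH₃)·P(HCl) = (23)·(0.70) = 16
Qₚ = 16 < Kₚ = 55, so the forward reaction proceeds.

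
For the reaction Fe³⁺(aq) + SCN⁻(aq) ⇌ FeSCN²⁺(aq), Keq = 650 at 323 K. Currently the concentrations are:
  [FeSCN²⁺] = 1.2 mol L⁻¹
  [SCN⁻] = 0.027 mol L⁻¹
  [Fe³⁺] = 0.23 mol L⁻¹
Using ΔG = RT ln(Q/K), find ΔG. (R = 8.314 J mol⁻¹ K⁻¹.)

Q = [FeSCN²⁺] / ([Fe³⁺]·[SCN⁻]) = (1.2) / ((0.23)·(0.027)) = 193
ΔG = RT ln(Q/Keq) = (8.314 J mol⁻¹ K⁻¹)(323 K) × ln(193/650)
   = (2.685 kJ/mol)(-1.214) = -3.26 kJ/mol
ΔG < 0, so the forward reaction is spontaneous (proceeds forward).

ΔG = -3.26 kJ/mol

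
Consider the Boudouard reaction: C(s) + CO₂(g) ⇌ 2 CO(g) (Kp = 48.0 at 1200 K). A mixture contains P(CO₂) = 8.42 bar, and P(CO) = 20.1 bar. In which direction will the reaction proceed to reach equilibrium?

(C is a pure solid — omitted from Qp.)
Qp = P(CO)² / P(CO₂) = (20.1)² / (8.42) = 48.0
Qp = 48.0 = Kp, so the system is already at equilibrium.

no net change (already at equilibrium)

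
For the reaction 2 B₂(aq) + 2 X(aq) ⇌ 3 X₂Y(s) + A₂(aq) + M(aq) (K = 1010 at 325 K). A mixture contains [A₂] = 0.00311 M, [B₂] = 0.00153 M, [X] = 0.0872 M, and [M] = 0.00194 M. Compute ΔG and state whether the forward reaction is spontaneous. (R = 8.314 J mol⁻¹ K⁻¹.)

(X₂Y is a pure solid — omitted from Q.)
Q = [A₂]·[M] / ([B₂]²·[X]²) = (0.00311)·(0.00194) / ((0.00153)²·(0.0872)²) = 339
ΔG = RT ln(Q/K) = (8.314 J mol⁻¹ K⁻¹)(325 K) × ln(339/1010)
   = (2.702 kJ/mol)(-1.092) = -2.95 kJ/mol
ΔG < 0, so the forward reaction is spontaneous (proceeds forward).

ΔG = -2.95 kJ/mol; the forward reaction is spontaneous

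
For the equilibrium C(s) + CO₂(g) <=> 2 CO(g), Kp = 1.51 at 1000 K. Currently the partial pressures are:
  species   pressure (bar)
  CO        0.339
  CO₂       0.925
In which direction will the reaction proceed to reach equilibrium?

(C is a pure solid — omitted from Qp.)
Qp = P(CO)² / P(CO₂) = (0.339)² / (0.925) = 0.124
Qp = 0.124 < Kp = 1.51, so the forward reaction proceeds.

to the right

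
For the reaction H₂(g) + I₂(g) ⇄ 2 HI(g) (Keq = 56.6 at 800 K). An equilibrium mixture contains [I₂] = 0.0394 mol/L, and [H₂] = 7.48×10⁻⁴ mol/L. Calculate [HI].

[HI] = 0.0408 mol/L

At equilibrium, Keq = [HI]² / ([H₂]·[I₂]) = 56.6.
([HI])² / ((7.48×10⁻⁴)·(0.0394)) = 56.6
[HI]² = 0.00167 ⇒ [HI] = 0.0408 mol/L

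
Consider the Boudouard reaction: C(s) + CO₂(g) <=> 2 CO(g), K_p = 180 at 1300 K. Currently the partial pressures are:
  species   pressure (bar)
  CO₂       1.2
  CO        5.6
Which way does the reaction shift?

(C is a pure solid — omitted from Q_p.)
Q_p = P(CO)² / P(CO₂) = (5.6)² / (1.2) = 26
Q_p = 26 < K_p = 180, so the forward reaction proceeds.

forward (toward products)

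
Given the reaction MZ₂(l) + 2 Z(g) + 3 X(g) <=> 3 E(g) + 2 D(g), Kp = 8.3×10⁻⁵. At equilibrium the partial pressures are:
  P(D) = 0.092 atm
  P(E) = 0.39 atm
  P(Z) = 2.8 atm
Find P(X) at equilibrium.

P(X) = 0.92 atm

(MZ₂ is a pure liquid — omitted from Kp.)
At equilibrium, Kp = P(E)³·P(D)² / (P(Z)²·P(X)³) = 8.3×10⁻⁵.
(0.39)³·(0.092)² / ((2.8)²·(P(X))³) = 8.3×10⁻⁵
P(X)³ = 0.772 ⇒ P(X) = 0.92 atm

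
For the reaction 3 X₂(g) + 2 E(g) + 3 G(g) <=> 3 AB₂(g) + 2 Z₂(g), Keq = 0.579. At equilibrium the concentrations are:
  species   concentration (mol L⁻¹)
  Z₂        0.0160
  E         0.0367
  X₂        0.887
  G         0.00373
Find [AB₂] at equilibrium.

[AB₂] = 0.00480 mol L⁻¹

At equilibrium, Keq = [AB₂]³·[Z₂]² / ([X₂]³·[E]²·[G]³) = 0.579.
([AB₂])³·(0.0160)² / ((0.887)³·(0.0367)²·(0.00373)³) = 0.579
[AB₂]³ = 1.10e-7 ⇒ [AB₂] = 0.00480 mol L⁻¹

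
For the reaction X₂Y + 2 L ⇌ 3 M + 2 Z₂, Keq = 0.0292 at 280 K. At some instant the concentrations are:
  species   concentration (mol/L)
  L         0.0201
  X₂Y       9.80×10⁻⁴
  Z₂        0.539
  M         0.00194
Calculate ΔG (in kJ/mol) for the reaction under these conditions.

ΔG = -3.95 kJ/mol

Q = [M]³·[Z₂]² / ([X₂Y]·[L]²) = (0.00194)³·(0.539)² / ((9.80×10⁻⁴)·(0.0201)²) = 0.00536
ΔG = RT ln(Q/Keq) = (8.314 J mol⁻¹ K⁻¹)(280 K) × ln(0.00536/0.0292)
   = (2.328 kJ/mol)(-1.695) = -3.95 kJ/mol
ΔG < 0, so the forward reaction is spontaneous (proceeds forward).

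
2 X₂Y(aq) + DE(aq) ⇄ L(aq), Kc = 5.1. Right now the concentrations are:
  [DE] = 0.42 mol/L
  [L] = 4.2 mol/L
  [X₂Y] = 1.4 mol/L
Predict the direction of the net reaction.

Qc = [L] / ([X₂Y]²·[DE]) = (4.2) / ((1.4)²·(0.42)) = 5.1
Qc = 5.1 = Kc, so the system is already at equilibrium.

no net change (already at equilibrium)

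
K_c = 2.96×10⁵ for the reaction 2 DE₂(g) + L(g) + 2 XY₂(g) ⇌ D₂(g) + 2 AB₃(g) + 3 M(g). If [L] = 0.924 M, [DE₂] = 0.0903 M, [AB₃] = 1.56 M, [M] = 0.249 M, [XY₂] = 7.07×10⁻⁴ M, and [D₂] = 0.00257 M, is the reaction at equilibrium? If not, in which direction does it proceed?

Q_c = [D₂]·[AB₃]²·[M]³ / ([DE₂]²·[L]·[XY₂]²) = (0.00257)·(1.56)²·(0.249)³ / ((0.0903)²·(0.924)·(7.07×10⁻⁴)²) = 25600
Q_c = 25600 < K_c = 2.96×10⁵, so the forward reaction proceeds.

forward (toward products)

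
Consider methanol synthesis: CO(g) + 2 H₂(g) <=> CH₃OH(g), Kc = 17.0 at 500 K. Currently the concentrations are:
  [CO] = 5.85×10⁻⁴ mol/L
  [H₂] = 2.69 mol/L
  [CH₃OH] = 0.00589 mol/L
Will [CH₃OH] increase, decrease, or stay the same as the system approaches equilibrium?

Qc = [CH₃OH] / ([CO]·[H₂]²) = (0.00589) / ((5.85×10⁻⁴)·(2.69)²) = 1.39
Qc = 1.39 < Kc = 17.0: net forward reaction.
CH₃OH is a product, so it increases.

increase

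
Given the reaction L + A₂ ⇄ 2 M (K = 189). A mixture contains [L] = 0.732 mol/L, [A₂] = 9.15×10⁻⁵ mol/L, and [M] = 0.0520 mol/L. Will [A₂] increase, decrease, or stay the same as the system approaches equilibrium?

decrease

Q = [M]² / ([L]·[A₂]) = (0.0520)² / ((0.732)·(9.15×10⁻⁵)) = 40.4
Q = 40.4 < K = 189: net forward reaction.
A₂ is a reactant, so it decreases.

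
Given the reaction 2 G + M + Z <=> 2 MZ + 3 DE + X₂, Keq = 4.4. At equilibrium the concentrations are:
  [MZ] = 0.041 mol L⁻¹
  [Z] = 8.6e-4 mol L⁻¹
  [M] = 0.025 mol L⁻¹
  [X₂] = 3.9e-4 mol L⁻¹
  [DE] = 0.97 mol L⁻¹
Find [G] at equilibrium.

At equilibrium, Keq = [MZ]²·[DE]³·[X₂] / ([G]²·[M]·[Z]) = 4.4.
(0.041)²·(0.97)³·(3.9e-4) / (([G])²·(0.025)·(8.6e-4)) = 4.4
[G]² = 0.00632 ⇒ [G] = 0.080 mol L⁻¹

[G] = 0.080 mol L⁻¹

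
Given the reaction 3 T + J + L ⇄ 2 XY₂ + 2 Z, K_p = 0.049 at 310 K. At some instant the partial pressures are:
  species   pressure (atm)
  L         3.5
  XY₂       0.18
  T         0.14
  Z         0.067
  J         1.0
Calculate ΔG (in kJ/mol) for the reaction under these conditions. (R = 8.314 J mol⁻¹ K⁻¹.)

ΔG = -3.03 kJ/mol

Q_p = P(XY₂)²·P(Z)² / (P(T)³·P(J)·P(L)) = (0.18)²·(0.067)² / ((0.14)³·(1.0)·(3.5)) = 0.0151
ΔG = RT ln(Q_p/K_p) = (8.314 J mol⁻¹ K⁻¹)(310 K) × ln(0.0151/0.049)
   = (2.577 kJ/mol)(-1.177) = -3.03 kJ/mol
ΔG < 0, so the forward reaction is spontaneous (proceeds forward).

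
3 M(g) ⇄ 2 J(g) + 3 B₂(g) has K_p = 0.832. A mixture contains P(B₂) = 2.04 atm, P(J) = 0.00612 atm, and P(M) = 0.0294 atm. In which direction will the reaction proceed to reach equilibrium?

Q_p = P(J)²·P(B₂)³ / P(M)³ = (0.00612)²·(2.04)³ / (0.0294)³ = 12.5
Q_p = 12.5 > K_p = 0.832, so the reverse reaction proceeds.

toward reactants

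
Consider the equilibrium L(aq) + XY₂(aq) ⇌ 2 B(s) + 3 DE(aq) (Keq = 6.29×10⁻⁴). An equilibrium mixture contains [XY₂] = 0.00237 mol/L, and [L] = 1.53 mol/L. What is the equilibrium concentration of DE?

(B is a pure solid — omitted from Keq.)
At equilibrium, Keq = [DE]³ / ([L]·[XY₂]) = 6.29×10⁻⁴.
([DE])³ / ((1.53)·(0.00237)) = 6.29×10⁻⁴
[DE]³ = 2.28×10⁻⁶ ⇒ [DE] = 0.0132 mol/L

[DE] = 0.0132 mol/L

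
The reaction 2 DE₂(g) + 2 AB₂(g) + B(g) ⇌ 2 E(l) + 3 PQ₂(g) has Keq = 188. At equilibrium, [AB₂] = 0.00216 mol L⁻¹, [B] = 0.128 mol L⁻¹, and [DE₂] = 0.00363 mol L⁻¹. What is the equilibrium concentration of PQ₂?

[PQ₂] = 0.00114 mol L⁻¹

(E is a pure liquid — omitted from Keq.)
At equilibrium, Keq = [PQ₂]³ / ([DE₂]²·[AB₂]²·[B]) = 188.
([PQ₂])³ / ((0.00363)²·(0.00216)²·(0.128)) = 188
[PQ₂]³ = 1.48×10⁻⁹ ⇒ [PQ₂] = 0.00114 mol L⁻¹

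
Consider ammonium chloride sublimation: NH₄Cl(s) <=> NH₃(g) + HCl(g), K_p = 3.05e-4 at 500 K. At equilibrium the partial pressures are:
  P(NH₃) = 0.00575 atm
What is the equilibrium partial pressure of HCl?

(NH₄Cl is a pure solid — omitted from K_p.)
At equilibrium, K_p = P(NH₃)·P(HCl) = 3.05e-4.
(0.00575)·(P(HCl)) = 3.05e-4
P(HCl) = 0.0530 atm

P(HCl) = 0.0530 atm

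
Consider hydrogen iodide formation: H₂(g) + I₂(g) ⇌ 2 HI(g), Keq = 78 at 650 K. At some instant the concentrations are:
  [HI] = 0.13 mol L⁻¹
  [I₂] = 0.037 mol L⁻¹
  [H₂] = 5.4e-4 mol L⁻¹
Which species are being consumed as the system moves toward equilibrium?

HI (products)

Q = [HI]² / ([H₂]·[I₂]) = (0.13)² / ((5.4e-4)·(0.037)) = 850
Q = 850 > Keq = 78: net reverse reaction.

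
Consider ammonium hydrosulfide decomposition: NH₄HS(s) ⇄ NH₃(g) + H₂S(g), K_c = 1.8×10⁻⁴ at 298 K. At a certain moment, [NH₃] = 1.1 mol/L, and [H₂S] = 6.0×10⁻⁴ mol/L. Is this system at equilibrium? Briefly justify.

no; Q > K, reaction proceeds in reverse

(NH₄HS is a pure solid — omitted from Q_c.)
Q_c = [NH₃]·[H₂S] = (1.1)·(6.0×10⁻⁴) = 6.6×10⁻⁴
Q_c = 6.6×10⁻⁴ > K_c = 1.8×10⁻⁴: net reverse reaction.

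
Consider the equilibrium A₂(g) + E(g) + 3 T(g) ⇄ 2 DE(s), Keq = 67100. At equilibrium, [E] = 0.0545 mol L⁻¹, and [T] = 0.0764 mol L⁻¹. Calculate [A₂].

[A₂] = 0.613 mol L⁻¹

(DE is a pure solid — omitted from Keq.)
At equilibrium, Keq = 1 / ([A₂]·[E]·[T]³) = 67100.
1 / (([A₂])·(0.0545)·(0.0764)³) = 67100
[A₂] = 0.613 mol L⁻¹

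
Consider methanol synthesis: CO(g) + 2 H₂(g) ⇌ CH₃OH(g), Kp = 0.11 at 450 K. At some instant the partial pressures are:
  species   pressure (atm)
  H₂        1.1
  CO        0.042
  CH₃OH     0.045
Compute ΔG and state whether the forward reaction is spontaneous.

Qp = P(CH₃OH) / (P(CO)·P(H₂)²) = (0.045) / ((0.042)·(1.1)²) = 0.885
ΔG = RT ln(Qp/Kp) = (8.314 J mol⁻¹ K⁻¹)(450 K) × ln(0.885/0.11)
   = (3.741 kJ/mol)(2.085) = 7.80 kJ/mol
ΔG > 0, so the forward reaction is non-spontaneous (proceeds in reverse).

ΔG = 7.80 kJ/mol; the forward reaction is non-spontaneous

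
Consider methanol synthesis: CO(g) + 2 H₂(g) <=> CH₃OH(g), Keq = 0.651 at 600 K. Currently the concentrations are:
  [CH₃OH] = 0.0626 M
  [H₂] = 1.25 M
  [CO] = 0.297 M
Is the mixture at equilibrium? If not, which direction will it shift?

no; Q < K, reaction proceeds forward

Q = [CH₃OH] / ([CO]·[H₂]²) = (0.0626) / ((0.297)·(1.25)²) = 0.135
Q = 0.135 < Keq = 0.651: net forward reaction.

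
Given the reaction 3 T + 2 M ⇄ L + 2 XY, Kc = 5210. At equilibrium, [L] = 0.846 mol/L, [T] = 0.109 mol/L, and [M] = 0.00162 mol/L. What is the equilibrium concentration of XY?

At equilibrium, Kc = [L]·[XY]² / ([T]³·[M]²) = 5210.
(0.846)·([XY])² / ((0.109)³·(0.00162)²) = 5210
[XY]² = 2.09e-5 ⇒ [XY] = 0.00457 mol/L

[XY] = 0.00457 mol/L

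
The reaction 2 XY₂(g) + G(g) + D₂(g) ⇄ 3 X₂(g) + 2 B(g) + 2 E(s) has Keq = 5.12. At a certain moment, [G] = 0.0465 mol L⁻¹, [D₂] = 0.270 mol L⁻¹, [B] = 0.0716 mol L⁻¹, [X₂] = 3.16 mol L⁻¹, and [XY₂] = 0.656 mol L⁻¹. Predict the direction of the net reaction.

to the left

(E is a pure solid — omitted from Q.)
Q = [X₂]³·[B]² / ([XY₂]²·[G]·[D₂]) = (3.16)³·(0.0716)² / ((0.656)²·(0.0465)·(0.270)) = 29.9
Q = 29.9 > Keq = 5.12, so the reverse reaction proceeds.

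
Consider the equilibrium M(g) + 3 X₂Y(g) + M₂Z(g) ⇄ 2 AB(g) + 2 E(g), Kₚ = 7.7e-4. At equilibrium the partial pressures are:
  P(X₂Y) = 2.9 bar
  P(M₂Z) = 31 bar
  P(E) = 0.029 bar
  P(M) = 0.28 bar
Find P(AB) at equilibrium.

At equilibrium, Kₚ = P(AB)²·P(E)² / (P(M)·P(X₂Y)³·P(M₂Z)) = 7.7e-4.
(P(AB))²·(0.029)² / ((0.28)·(2.9)³·(31)) = 7.7e-4
P(AB)² = 194 ⇒ P(AB) = 14 bar

P(AB) = 14 bar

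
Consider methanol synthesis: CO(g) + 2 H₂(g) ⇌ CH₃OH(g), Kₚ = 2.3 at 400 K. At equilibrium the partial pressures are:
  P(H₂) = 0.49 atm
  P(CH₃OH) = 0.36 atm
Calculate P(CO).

At equilibrium, Kₚ = P(CH₃OH) / (P(CO)·P(H₂)²) = 2.3.
(0.36) / ((P(CO))·(0.49)²) = 2.3
P(CO) = 0.652 = 0.65 atm

P(CO) = 0.65 atm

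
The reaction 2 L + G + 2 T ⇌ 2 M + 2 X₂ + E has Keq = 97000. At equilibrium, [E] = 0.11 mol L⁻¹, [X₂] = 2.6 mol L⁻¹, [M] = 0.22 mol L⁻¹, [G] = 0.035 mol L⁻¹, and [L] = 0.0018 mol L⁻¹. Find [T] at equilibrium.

At equilibrium, Keq = [M]²·[X₂]²·[E] / ([L]²·[G]·[T]²) = 97000.
(0.22)²·(2.6)²·(0.11) / ((0.0018)²·(0.035)·([T])²) = 97000
[T]² = 3.27 ⇒ [T] = 1.8 mol L⁻¹

[T] = 1.8 mol L⁻¹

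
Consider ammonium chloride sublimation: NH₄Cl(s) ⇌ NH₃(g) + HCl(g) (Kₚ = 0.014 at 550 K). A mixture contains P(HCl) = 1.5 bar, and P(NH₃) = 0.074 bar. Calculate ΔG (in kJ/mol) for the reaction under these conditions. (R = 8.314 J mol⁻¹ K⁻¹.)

(NH₄Cl is a pure solid — omitted from Qₚ.)
Qₚ = P(NH₃)·P(HCl) = (0.074)·(1.5) = 0.111
ΔG = RT ln(Qₚ/Kₚ) = (8.314 J mol⁻¹ K⁻¹)(550 K) × ln(0.111/0.014)
   = (4.573 kJ/mol)(2.070) = 9.47 kJ/mol
ΔG > 0, so the forward reaction is non-spontaneous (proceeds in reverse).

ΔG = 9.47 kJ/mol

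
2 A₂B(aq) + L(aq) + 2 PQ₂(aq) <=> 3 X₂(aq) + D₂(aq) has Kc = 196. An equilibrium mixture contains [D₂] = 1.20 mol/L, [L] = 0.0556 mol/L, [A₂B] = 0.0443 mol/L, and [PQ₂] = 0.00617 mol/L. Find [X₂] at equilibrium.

[X₂] = 0.00879 mol/L

At equilibrium, Kc = [X₂]³·[D₂] / ([A₂B]²·[L]·[PQ₂]²) = 196.
([X₂])³·(1.20) / ((0.0443)²·(0.0556)·(0.00617)²) = 196
[X₂]³ = 6.78e-7 ⇒ [X₂] = 0.00879 mol/L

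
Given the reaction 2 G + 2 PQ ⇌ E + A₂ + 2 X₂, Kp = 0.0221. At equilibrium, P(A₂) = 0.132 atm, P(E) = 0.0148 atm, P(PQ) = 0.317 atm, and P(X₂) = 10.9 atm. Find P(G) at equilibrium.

At equilibrium, Kp = P(E)·P(A₂)·P(X₂)² / (P(G)²·P(PQ)²) = 0.0221.
(0.0148)·(0.132)·(10.9)² / ((P(G))²·(0.317)²) = 0.0221
P(G)² = 105 ⇒ P(G) = 10.2 atm

P(G) = 10.2 atm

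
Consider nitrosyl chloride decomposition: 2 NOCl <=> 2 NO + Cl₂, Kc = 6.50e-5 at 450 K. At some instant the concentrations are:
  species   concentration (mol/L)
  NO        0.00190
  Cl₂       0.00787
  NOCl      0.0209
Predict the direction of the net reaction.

Qc = [NO]²·[Cl₂] / [NOCl]² = (0.00190)²·(0.00787) / (0.0209)² = 6.50e-5
Qc = 6.50e-5 = Kc, so the system is already at equilibrium.

no net change (already at equilibrium)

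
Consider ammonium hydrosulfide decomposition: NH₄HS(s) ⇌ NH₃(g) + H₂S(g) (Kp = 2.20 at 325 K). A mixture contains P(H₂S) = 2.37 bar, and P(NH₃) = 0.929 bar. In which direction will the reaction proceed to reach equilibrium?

at equilibrium

(NH₄HS is a pure solid — omitted from Qp.)
Qp = P(NH₃)·P(H₂S) = (0.929)·(2.37) = 2.20
Qp = 2.20 = Kp, so the system is already at equilibrium.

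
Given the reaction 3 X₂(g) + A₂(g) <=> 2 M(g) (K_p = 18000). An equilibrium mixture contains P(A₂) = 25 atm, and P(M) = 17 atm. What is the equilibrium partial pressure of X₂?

At equilibrium, K_p = P(M)² / (P(X₂)³·P(A₂)) = 18000.
(17)² / ((P(X₂))³·(25)) = 18000
P(X₂)³ = 6.42e-4 ⇒ P(X₂) = 0.086 atm

P(X₂) = 0.086 atm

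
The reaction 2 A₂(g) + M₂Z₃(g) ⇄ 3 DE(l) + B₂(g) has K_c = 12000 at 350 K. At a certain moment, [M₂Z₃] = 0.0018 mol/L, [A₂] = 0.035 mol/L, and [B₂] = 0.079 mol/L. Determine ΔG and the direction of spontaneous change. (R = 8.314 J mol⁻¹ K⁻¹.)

ΔG = 3.18 kJ/mol; the forward reaction is non-spontaneous

(DE is a pure liquid — omitted from Q_c.)
Q_c = [B₂] / ([A₂]²·[M₂Z₃]) = (0.079) / ((0.035)²·(0.0018)) = 35800
ΔG = RT ln(Q_c/K_c) = (8.314 J mol⁻¹ K⁻¹)(350 K) × ln(35800/12000)
   = (2.910 kJ/mol)(1.093) = 3.18 kJ/mol
ΔG > 0, so the forward reaction is non-spontaneous (proceeds in reverse).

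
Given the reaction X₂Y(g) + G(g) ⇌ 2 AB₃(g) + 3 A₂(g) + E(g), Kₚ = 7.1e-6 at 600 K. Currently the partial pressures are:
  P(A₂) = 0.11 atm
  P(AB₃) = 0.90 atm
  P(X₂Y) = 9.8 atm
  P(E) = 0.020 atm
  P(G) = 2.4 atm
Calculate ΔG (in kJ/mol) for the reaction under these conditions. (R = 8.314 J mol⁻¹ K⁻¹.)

ΔG = -10.2 kJ/mol

Qₚ = P(AB₃)²·P(A₂)³·P(E) / (P(X₂Y)·P(G)) = (0.90)²·(0.11)³·(0.020) / ((9.8)·(2.4)) = 9.17e-7
ΔG = RT ln(Qₚ/Kₚ) = (8.314 J mol⁻¹ K⁻¹)(600 K) × ln(9.17e-7/7.1e-6)
   = (4.988 kJ/mol)(-2.047) = -10.2 kJ/mol
ΔG < 0, so the forward reaction is spontaneous (proceeds forward).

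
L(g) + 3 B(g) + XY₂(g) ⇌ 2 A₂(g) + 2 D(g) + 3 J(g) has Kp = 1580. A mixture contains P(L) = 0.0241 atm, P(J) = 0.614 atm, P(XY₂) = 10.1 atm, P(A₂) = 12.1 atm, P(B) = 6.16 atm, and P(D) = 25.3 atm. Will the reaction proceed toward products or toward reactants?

Qp = P(A₂)²·P(D)²·P(J)³ / (P(L)·P(B)³·P(XY₂)) = (12.1)²·(25.3)²·(0.614)³ / ((0.0241)·(6.16)³·(10.1)) = 381
Qp = 381 < Kp = 1580, so the forward reaction proceeds.

in the forward direction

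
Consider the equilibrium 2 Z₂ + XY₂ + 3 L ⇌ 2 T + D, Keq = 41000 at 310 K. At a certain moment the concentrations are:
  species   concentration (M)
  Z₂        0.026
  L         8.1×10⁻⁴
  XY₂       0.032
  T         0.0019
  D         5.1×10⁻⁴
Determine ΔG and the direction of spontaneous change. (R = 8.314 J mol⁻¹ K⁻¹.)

ΔG = 3.51 kJ/mol; the forward reaction is non-spontaneous

Q = [T]²·[D] / ([Z₂]²·[XY₂]·[L]³) = (0.0019)²·(5.1×10⁻⁴) / ((0.026)²·(0.032)·(8.1×10⁻⁴)³) = 1.60×10⁵
ΔG = RT ln(Q/Keq) = (8.314 J mol⁻¹ K⁻¹)(310 K) × ln(1.60×10⁵/41000)
   = (2.577 kJ/mol)(1.362) = 3.51 kJ/mol
ΔG > 0, so the forward reaction is non-spontaneous (proceeds in reverse).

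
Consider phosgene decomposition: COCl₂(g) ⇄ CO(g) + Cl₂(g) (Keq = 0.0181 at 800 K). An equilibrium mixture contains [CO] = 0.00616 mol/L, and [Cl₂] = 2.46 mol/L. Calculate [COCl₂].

[COCl₂] = 0.837 mol/L

At equilibrium, Keq = [CO]·[Cl₂] / [COCl₂] = 0.0181.
(0.00616)·(2.46) / ([COCl₂]) = 0.0181
[COCl₂] = 0.837 mol/L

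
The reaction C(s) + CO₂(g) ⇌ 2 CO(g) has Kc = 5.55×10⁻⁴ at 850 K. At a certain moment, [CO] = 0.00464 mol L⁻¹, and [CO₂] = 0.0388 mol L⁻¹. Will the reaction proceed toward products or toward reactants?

(C is a pure solid — omitted from Qc.)
Qc = [CO]² / [CO₂] = (0.00464)² / (0.0388) = 5.55×10⁻⁴
Qc = 5.55×10⁻⁴ = Kc, so the system is already at equilibrium.

at equilibrium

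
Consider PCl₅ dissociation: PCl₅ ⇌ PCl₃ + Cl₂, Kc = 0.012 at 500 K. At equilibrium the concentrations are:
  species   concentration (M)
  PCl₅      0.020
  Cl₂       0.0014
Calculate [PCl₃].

At equilibrium, Kc = [PCl₃]·[Cl₂] / [PCl₅] = 0.012.
([PCl₃])·(0.0014) / (0.020) = 0.012
[PCl₃] = 0.171 = 0.17 M

[PCl₃] = 0.17 M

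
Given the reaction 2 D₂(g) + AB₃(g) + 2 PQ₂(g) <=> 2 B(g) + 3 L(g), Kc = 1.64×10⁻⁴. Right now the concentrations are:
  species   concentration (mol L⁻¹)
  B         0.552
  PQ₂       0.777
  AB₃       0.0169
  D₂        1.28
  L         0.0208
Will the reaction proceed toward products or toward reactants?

at equilibrium

Qc = [B]²·[L]³ / ([D₂]²·[AB₃]·[PQ₂]²) = (0.552)²·(0.0208)³ / ((1.28)²·(0.0169)·(0.777)²) = 1.64×10⁻⁴
Qc = 1.64×10⁻⁴ = Kc, so the system is already at equilibrium.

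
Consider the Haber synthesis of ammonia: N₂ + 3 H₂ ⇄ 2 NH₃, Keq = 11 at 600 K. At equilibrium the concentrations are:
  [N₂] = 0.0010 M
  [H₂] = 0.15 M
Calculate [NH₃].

At equilibrium, Keq = [NH₃]² / ([N₂]·[H₂]³) = 11.
([NH₃])² / ((0.0010)·(0.15)³) = 11
[NH₃]² = 3.71e-5 ⇒ [NH₃] = 0.0061 M

[NH₃] = 0.0061 M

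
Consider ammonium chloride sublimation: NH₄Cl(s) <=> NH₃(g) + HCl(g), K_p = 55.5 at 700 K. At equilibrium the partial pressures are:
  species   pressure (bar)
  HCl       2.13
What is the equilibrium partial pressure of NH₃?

(NH₄Cl is a pure solid — omitted from K_p.)
At equilibrium, K_p = P(NH₃)·P(HCl) = 55.5.
(P(NH₃))·(2.13) = 55.5
P(NH₃) = 26.1 bar

P(NH₃) = 26.1 bar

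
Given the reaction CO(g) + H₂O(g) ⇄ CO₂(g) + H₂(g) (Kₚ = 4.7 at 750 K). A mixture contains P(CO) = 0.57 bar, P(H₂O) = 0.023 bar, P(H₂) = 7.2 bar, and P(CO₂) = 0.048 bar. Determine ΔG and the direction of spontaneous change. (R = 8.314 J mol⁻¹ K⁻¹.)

Qₚ = P(CO₂)·P(H₂) / (P(CO)·P(H₂O)) = (0.048)·(7.2) / ((0.57)·(0.023)) = 26.4
ΔG = RT ln(Qₚ/Kₚ) = (8.314 J mol⁻¹ K⁻¹)(750 K) × ln(26.4/4.7)
   = (6.236 kJ/mol)(1.726) = 10.8 kJ/mol
ΔG > 0, so the forward reaction is non-spontaneous (proceeds in reverse).

ΔG = 10.8 kJ/mol; the forward reaction is non-spontaneous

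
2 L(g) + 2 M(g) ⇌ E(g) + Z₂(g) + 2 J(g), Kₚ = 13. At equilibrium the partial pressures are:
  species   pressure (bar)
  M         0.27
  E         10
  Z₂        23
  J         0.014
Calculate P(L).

At equilibrium, Kₚ = P(E)·P(Z₂)·P(J)² / (P(L)²·P(M)²) = 13.
(10)·(23)·(0.014)² / ((P(L))²·(0.27)²) = 13
P(L)² = 0.0476 ⇒ P(L) = 0.22 bar

P(L) = 0.22 bar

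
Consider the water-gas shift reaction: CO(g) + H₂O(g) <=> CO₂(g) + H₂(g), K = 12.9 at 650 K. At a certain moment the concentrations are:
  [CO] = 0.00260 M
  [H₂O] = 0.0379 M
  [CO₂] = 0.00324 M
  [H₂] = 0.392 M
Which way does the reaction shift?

neither direction; the system is at equilibrium

Q = [CO₂]·[H₂] / ([CO]·[H₂O]) = (0.00324)·(0.392) / ((0.00260)·(0.0379)) = 12.9
Q = 12.9 = K, so the system is already at equilibrium.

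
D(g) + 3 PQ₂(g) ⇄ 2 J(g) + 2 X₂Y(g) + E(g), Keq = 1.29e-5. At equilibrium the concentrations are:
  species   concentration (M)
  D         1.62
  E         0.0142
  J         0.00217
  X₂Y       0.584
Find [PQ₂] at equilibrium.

At equilibrium, Keq = [J]²·[X₂Y]²·[E] / ([D]·[PQ₂]³) = 1.29e-5.
(0.00217)²·(0.584)²·(0.0142) / ((1.62)·([PQ₂])³) = 1.29e-5
[PQ₂]³ = 0.00109 ⇒ [PQ₂] = 0.103 M

[PQ₂] = 0.103 M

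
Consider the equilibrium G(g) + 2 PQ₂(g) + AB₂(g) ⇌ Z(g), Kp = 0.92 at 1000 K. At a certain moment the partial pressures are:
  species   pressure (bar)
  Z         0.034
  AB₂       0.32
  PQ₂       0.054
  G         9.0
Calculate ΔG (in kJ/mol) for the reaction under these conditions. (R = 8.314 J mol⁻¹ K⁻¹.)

ΔG = 12.3 kJ/mol

Qp = P(Z) / (P(G)·P(PQ₂)²·P(AB₂)) = (0.034) / ((9.0)·(0.054)²·(0.32)) = 4.05
ΔG = RT ln(Qp/Kp) = (8.314 J mol⁻¹ K⁻¹)(1000 K) × ln(4.05/0.92)
   = (8.314 kJ/mol)(1.482) = 12.3 kJ/mol
ΔG > 0, so the forward reaction is non-spontaneous (proceeds in reverse).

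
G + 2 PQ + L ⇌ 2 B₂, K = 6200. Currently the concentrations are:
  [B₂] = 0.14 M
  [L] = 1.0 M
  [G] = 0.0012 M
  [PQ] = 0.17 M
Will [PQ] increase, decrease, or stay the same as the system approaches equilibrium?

decrease

Q = [B₂]² / ([G]·[PQ]²·[L]) = (0.14)² / ((0.0012)·(0.17)²·(1.0)) = 570
Q = 570 < K = 6200: net forward reaction.
PQ is a reactant, so it decreases.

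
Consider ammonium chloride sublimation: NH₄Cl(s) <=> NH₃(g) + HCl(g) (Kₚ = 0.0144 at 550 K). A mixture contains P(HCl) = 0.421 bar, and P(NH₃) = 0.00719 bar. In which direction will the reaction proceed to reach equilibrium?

(NH₄Cl is a pure solid — omitted from Qₚ.)
Qₚ = P(NH₃)·P(HCl) = (0.00719)·(0.421) = 0.00303
Qₚ = 0.00303 < Kₚ = 0.0144, so the forward reaction proceeds.

in the forward direction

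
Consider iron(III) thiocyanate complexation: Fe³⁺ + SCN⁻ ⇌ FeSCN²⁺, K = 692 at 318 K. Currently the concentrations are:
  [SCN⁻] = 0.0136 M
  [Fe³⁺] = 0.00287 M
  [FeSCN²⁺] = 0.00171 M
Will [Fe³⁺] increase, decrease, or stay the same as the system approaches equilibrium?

Q = [FeSCN²⁺] / ([Fe³⁺]·[SCN⁻]) = (0.00171) / ((0.00287)·(0.0136)) = 43.8
Q = 43.8 < K = 692: net forward reaction.
Fe³⁺ is a reactant, so it decreases.

decrease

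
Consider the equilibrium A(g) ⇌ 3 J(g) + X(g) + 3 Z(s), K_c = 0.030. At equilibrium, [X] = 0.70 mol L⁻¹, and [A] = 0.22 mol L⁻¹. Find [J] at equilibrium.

(Z is a pure solid — omitted from K_c.)
At equilibrium, K_c = [J]³·[X] / [A] = 0.030.
([J])³·(0.70) / (0.22) = 0.030
[J]³ = 0.00943 ⇒ [J] = 0.21 mol L⁻¹

[J] = 0.21 mol L⁻¹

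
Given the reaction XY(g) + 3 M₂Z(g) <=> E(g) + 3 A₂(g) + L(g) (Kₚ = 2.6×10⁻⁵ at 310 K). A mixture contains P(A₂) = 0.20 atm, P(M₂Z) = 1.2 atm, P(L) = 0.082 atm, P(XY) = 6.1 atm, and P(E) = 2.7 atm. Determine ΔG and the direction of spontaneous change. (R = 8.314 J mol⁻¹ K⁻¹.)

Qₚ = P(E)·P(A₂)³·P(L) / (P(XY)·P(M₂Z)³) = (2.7)·(0.20)³·(0.082) / ((6.1)·(1.2)³) = 1.68×10⁻⁴
ΔG = RT ln(Qₚ/Kₚ) = (8.314 J mol⁻¹ K⁻¹)(310 K) × ln(1.68×10⁻⁴/2.6×10⁻⁵)
   = (2.577 kJ/mol)(1.866) = 4.81 kJ/mol
ΔG > 0, so the forward reaction is non-spontaneous (proceeds in reverse).

ΔG = 4.81 kJ/mol; the forward reaction is non-spontaneous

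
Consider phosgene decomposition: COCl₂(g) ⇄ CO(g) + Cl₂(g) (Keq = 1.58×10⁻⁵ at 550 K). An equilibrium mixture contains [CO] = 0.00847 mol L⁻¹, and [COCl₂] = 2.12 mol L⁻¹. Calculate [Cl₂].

At equilibrium, Keq = [CO]·[Cl₂] / [COCl₂] = 1.58×10⁻⁵.
(0.00847)·([Cl₂]) / (2.12) = 1.58×10⁻⁵
[Cl₂] = 0.00395 mol L⁻¹

[Cl₂] = 0.00395 mol L⁻¹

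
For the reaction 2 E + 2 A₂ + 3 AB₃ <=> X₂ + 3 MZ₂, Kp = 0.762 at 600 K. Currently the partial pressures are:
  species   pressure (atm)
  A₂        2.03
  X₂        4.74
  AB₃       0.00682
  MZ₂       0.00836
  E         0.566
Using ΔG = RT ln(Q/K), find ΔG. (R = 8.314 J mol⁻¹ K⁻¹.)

ΔG = 10.8 kJ/mol

Qp = P(X₂)·P(MZ₂)³ / (P(E)²·P(A₂)²·P(AB₃)³) = (4.74)·(0.00836)³ / ((0.566)²·(2.03)²·(0.00682)³) = 6.61
ΔG = RT ln(Qp/Kp) = (8.314 J mol⁻¹ K⁻¹)(600 K) × ln(6.61/0.762)
   = (4.988 kJ/mol)(2.160) = 10.8 kJ/mol
ΔG > 0, so the forward reaction is non-spontaneous (proceeds in reverse).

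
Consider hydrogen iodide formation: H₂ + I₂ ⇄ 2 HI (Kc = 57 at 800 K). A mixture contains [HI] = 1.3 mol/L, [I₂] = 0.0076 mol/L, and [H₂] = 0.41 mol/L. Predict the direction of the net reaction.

toward reactants

Qc = [HI]² / ([H₂]·[I₂]) = (1.3)² / ((0.41)·(0.0076)) = 540
Qc = 540 > Kc = 57, so the reverse reaction proceeds.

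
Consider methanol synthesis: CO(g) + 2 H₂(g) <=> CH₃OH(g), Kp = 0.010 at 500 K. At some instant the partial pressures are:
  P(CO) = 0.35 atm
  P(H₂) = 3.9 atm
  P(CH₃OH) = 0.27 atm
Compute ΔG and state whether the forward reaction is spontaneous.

ΔG = 6.75 kJ/mol; the forward reaction is non-spontaneous

Qp = P(CH₃OH) / (P(CO)·P(H₂)²) = (0.27) / ((0.35)·(3.9)²) = 0.0507
ΔG = RT ln(Qp/Kp) = (8.314 J mol⁻¹ K⁻¹)(500 K) × ln(0.0507/0.010)
   = (4.157 kJ/mol)(1.623) = 6.75 kJ/mol
ΔG > 0, so the forward reaction is non-spontaneous (proceeds in reverse).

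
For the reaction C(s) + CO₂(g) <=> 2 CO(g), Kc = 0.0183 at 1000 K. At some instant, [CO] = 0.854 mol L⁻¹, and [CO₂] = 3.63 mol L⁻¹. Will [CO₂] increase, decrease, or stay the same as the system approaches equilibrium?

increase

(C is a pure solid — omitted from Qc.)
Qc = [CO]² / [CO₂] = (0.854)² / (3.63) = 0.201
Qc = 0.201 > Kc = 0.0183: net reverse reaction.
CO₂ is a reactant, so it increases.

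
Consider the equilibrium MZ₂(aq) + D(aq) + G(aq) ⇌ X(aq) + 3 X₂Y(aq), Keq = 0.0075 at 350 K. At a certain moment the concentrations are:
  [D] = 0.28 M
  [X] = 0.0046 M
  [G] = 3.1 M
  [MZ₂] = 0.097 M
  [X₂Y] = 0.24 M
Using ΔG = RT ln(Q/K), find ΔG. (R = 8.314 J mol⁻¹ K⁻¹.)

ΔG = -6.68 kJ/mol

Q = [X]·[X₂Y]³ / ([MZ₂]·[D]·[G]) = (0.0046)·(0.24)³ / ((0.097)·(0.28)·(3.1)) = 7.55×10⁻⁴
ΔG = RT ln(Q/Keq) = (8.314 J mol⁻¹ K⁻¹)(350 K) × ln(7.55×10⁻⁴/0.0075)
   = (2.910 kJ/mol)(-2.296) = -6.68 kJ/mol
ΔG < 0, so the forward reaction is spontaneous (proceeds forward).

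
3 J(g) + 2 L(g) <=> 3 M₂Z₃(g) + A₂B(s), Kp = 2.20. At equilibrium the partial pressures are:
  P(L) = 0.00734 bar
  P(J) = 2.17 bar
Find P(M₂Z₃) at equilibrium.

P(M₂Z₃) = 0.107 bar

(A₂B is a pure solid — omitted from Kp.)
At equilibrium, Kp = P(M₂Z₃)³ / (P(J)³·P(L)²) = 2.20.
(P(M₂Z₃))³ / ((2.17)³·(0.00734)²) = 2.20
P(M₂Z₃)³ = 0.00121 ⇒ P(M₂Z₃) = 0.107 bar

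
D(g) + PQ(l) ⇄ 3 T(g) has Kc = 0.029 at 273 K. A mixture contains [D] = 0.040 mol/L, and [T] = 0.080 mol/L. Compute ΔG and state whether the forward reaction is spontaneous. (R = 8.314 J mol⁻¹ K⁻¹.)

ΔG = -1.86 kJ/mol; the forward reaction is spontaneous

(PQ is a pure liquid — omitted from Qc.)
Qc = [T]³ / [D] = (0.080)³ / (0.040) = 0.0128
ΔG = RT ln(Qc/Kc) = (8.314 J mol⁻¹ K⁻¹)(273 K) × ln(0.0128/0.029)
   = (2.270 kJ/mol)(-0.8179) = -1.86 kJ/mol
ΔG < 0, so the forward reaction is spontaneous (proceeds forward).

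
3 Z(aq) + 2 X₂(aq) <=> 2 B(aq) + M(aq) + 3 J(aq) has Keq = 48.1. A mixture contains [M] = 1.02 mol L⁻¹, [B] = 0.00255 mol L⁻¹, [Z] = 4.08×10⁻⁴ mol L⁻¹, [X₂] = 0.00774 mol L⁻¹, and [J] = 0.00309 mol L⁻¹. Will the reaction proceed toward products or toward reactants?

at equilibrium

Q = [B]²·[M]·[J]³ / ([Z]³·[X₂]²) = (0.00255)²·(1.02)·(0.00309)³ / ((4.08×10⁻⁴)³·(0.00774)²) = 48.1
Q = 48.1 = Keq, so the system is already at equilibrium.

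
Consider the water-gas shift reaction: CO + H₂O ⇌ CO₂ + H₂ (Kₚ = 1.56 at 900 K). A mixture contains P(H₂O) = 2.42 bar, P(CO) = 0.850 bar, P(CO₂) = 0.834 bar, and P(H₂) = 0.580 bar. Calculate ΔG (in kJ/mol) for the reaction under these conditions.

ΔG = -14.2 kJ/mol

Qₚ = P(CO₂)·P(H₂) / (P(CO)·P(H₂O)) = (0.834)·(0.580) / ((0.850)·(2.42)) = 0.235
ΔG = RT ln(Qₚ/Kₚ) = (8.314 J mol⁻¹ K⁻¹)(900 K) × ln(0.235/1.56)
   = (7.483 kJ/mol)(-1.893) = -14.2 kJ/mol
ΔG < 0, so the forward reaction is spontaneous (proceeds forward).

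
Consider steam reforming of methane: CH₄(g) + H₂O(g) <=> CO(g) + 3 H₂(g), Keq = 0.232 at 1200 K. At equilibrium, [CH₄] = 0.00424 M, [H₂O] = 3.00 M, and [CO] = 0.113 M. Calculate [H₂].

At equilibrium, Keq = [CO]·[H₂]³ / ([CH₄]·[H₂O]) = 0.232.
(0.113)·([H₂])³ / ((0.00424)·(3.00)) = 0.232
[H₂]³ = 0.0261 ⇒ [H₂] = 0.297 M

[H₂] = 0.297 M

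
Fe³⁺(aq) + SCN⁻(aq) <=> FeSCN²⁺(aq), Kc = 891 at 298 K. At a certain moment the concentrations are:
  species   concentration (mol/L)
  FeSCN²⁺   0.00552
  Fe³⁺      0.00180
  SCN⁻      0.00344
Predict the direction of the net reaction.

neither direction; the system is at equilibrium

Qc = [FeSCN²⁺] / ([Fe³⁺]·[SCN⁻]) = (0.00552) / ((0.00180)·(0.00344)) = 891
Qc = 891 = Kc, so the system is already at equilibrium.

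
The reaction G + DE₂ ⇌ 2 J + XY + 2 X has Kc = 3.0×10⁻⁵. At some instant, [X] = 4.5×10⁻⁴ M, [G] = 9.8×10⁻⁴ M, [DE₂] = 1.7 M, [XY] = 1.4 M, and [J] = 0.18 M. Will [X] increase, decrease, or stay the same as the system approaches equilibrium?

increase

Qc = [J]²·[XY]·[X]² / ([G]·[DE₂]) = (0.18)²·(1.4)·(4.5×10⁻⁴)² / ((9.8×10⁻⁴)·(1.7)) = 5.5×10⁻⁶
Qc = 5.5×10⁻⁶ < Kc = 3.0×10⁻⁵: net forward reaction.
X is a product, so it increases.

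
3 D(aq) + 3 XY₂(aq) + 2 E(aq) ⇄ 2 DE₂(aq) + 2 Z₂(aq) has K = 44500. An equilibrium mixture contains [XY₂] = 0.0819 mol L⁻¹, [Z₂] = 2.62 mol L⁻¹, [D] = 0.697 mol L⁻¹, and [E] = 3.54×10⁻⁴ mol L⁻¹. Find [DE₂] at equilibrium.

At equilibrium, K = [DE₂]²·[Z₂]² / ([D]³·[XY₂]³·[E]²) = 44500.
([DE₂])²·(2.62)² / ((0.697)³·(0.0819)³·(3.54×10⁻⁴)²) = 44500
[DE₂]² = 1.51×10⁻⁷ ⇒ [DE₂] = 3.89×10⁻⁴ mol L⁻¹

[DE₂] = 3.89×10⁻⁴ mol L⁻¹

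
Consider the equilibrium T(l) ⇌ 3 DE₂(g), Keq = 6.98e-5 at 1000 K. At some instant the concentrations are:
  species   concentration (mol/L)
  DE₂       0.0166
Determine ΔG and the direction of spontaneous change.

(T is a pure liquid — omitted from Q.)
Q = [DE₂]³ = (0.0166)³ = 4.57e-6
ΔG = RT ln(Q/Keq) = (8.314 J mol⁻¹ K⁻¹)(1000 K) × ln(4.57e-6/6.98e-5)
   = (8.314 kJ/mol)(-2.726) = -22.7 kJ/mol
ΔG < 0, so the forward reaction is spontaneous (proceeds forward).

ΔG = -22.7 kJ/mol; the forward reaction is spontaneous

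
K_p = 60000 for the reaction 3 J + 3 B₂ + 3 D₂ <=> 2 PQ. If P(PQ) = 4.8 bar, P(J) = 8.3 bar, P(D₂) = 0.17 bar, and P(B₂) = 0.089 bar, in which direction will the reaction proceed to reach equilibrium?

Q_p = P(PQ)² / (P(J)³·P(B₂)³·P(D₂)³) = (4.8)² / ((8.3)³·(0.089)³·(0.17)³) = 12000
Q_p = 12000 < K_p = 60000, so the forward reaction proceeds.

in the forward direction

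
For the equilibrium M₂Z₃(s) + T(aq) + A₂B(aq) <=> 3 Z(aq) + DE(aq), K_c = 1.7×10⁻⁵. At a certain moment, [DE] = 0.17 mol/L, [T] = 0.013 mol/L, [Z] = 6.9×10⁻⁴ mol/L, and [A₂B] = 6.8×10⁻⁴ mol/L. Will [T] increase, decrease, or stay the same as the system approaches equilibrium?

decrease

(M₂Z₃ is a pure solid — omitted from Q_c.)
Q_c = [Z]³·[DE] / ([T]·[A₂B]) = (6.9×10⁻⁴)³·(0.17) / ((0.013)·(6.8×10⁻⁴)) = 6.3×10⁻⁶
Q_c = 6.3×10⁻⁶ < K_c = 1.7×10⁻⁵: net forward reaction.
T is a reactant, so it decreases.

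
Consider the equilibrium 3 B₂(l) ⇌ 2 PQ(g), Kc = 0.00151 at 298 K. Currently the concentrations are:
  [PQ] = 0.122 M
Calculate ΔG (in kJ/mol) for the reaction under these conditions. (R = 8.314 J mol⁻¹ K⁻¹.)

(B₂ is a pure liquid — omitted from Qc.)
Qc = [PQ]² = (0.122)² = 0.0149
ΔG = RT ln(Qc/Kc) = (8.314 J mol⁻¹ K⁻¹)(298 K) × ln(0.0149/0.00151)
   = (2.478 kJ/mol)(2.289) = 5.67 kJ/mol
ΔG > 0, so the forward reaction is non-spontaneous (proceeds in reverse).

ΔG = 5.67 kJ/mol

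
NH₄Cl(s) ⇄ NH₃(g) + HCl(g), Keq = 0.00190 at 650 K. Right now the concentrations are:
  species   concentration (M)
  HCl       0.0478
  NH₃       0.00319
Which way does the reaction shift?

forward (toward products)

(NH₄Cl is a pure solid — omitted from Q.)
Q = [NH₃]·[HCl] = (0.00319)·(0.0478) = 1.52×10⁻⁴
Q = 1.52×10⁻⁴ < Keq = 0.00190, so the forward reaction proceeds.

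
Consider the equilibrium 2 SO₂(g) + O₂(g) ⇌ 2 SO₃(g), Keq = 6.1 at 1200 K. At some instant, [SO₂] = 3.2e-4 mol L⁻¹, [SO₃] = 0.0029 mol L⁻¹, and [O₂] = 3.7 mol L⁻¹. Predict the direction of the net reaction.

toward reactants

Q = [SO₃]² / ([SO₂]²·[O₂]) = (0.0029)² / ((3.2e-4)²·(3.7)) = 22
Q = 22 > Keq = 6.1, so the reverse reaction proceeds.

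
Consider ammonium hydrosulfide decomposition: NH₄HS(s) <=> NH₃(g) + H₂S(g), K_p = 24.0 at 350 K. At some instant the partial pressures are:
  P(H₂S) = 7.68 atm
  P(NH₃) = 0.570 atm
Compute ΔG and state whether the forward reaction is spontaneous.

(NH₄HS is a pure solid — omitted from Q_p.)
Q_p = P(NH₃)·P(H₂S) = (0.570)·(7.68) = 4.38
ΔG = RT ln(Q_p/K_p) = (8.314 J mol⁻¹ K⁻¹)(350 K) × ln(4.38/24.0)
   = (2.910 kJ/mol)(-1.701) = -4.95 kJ/mol
ΔG < 0, so the forward reaction is spontaneous (proceeds forward).

ΔG = -4.95 kJ/mol; the forward reaction is spontaneous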